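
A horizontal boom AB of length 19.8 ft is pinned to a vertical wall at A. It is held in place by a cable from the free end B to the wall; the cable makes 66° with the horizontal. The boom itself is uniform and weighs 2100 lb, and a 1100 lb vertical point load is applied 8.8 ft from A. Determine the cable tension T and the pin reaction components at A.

ΣM about A: T·sin66°·19.8 − 2100·9.9 − 1100·8.8 = 0 → T = 30470/(19.8·0.913545) = 1684.52 ≈ 1685 lb.
ΣF_x = 0: A_x − T·cos66° = 0 → A_x = 1684.52 × 0.406737 = 685.2 lb.
ΣF_y = 0: A_y + T·sin66° − 2100 − 1100 = 0 → A_y = 3200 − 1684.52 × 0.913545 = 1661 lb.

T = 1685 lb, A_x = 685.2 lb, A_y = 1661 lb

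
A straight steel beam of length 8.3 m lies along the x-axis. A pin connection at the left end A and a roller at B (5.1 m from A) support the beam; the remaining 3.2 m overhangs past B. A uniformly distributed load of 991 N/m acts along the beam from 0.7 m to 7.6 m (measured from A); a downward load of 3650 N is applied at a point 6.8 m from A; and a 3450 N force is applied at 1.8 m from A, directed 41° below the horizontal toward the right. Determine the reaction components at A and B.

A_x = -2604 N, A_y = 1522 N, B_y = 11230 N

Resultant of the distributed load: 991 × 6.9 = 6837.9 N at 4.15 m from A.
Moments about A: B_y·5.1 − (991·6.9)·4.15 − 3650·6.8 − 3450·sin41°·1.8 = 0 → B_y = 57271.4/5.1 = 11229.7 ≈ 11230 N.
ΣF_y = 0: A_y + 11229.7 − 991·6.9 − 3650 − 3450·sin41° = 0 → A_y = 1522 N.
ΣF_x = 0: A_x + 3450·cos41° = 0 → A_x = -2604 N.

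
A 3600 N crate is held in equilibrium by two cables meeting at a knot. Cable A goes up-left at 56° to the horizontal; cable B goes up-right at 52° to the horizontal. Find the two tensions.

ΣF_x = 0: −T_A·cos56° + T_B·cos52° = 0 → T_B = 0.90828·T_A.
ΣF_y = 0: T_A·sin56° + T_B·sin52° = 3600.
Substitute: T_A·(0.829038 + 0.90828·0.788011) = 3600 → T_A = 2330.44 ≈ 2330 N.
Then T_B = 0.90828 × 2330.44 = 2117 N.

T_A = 2330 N, T_B = 2117 N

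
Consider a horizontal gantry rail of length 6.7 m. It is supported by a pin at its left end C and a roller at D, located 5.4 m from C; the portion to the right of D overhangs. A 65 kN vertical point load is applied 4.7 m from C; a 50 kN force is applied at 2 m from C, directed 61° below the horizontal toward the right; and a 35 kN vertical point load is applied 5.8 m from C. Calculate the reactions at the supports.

C_x = -24.24 kN, C_y = 33.37 kN, D_y = 110.4 kN

Moments about C: D_y·5.4 − 65·4.7 − 50·sin61°·2 − 35·5.8 = 0 → D_y = 595.962/5.4 = 110.363 ≈ 110.4 kN.
ΣF_y = 0: C_y + 110.363 − 65 − 50·sin61° − 35 = 0 → C_y = 33.37 kN.
ΣF_x = 0: C_x + 50·cos61° = 0 → C_x = -24.24 kN.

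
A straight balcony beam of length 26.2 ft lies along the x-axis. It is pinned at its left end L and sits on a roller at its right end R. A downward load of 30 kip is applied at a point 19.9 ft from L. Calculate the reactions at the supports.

Taking moments about L: R_y·26.2 − 30·19.9 = 0 → R_y = 597/26.2 = 22.7863 ≈ 22.79 kip.
ΣF_y = 0: L_y + 22.7863 − 30 = 0 → L_y = 7.214 kip.
ΣF_x = 0: no horizontal applied forces, so L_x = 0.

L_x = 0, L_y = 7.214 kip, R_y = 22.79 kip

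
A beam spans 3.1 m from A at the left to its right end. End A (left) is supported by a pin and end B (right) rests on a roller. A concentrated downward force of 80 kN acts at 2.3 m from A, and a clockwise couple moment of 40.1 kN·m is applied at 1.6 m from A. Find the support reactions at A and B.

Moments about A: B_y·3.1 − 80·2.3 − 40.1 = 0 → B_y = 224.1/3.1 = 72.2903 ≈ 72.29 kN.
ΣF_y = 0: A_y + 72.2903 − 80 = 0 → A_y = 7.710 kN.
ΣF_x = 0: no horizontal applied forces, so A_x = 0.

A_x = 0, A_y = 7.710 kN, B_y = 72.29 kN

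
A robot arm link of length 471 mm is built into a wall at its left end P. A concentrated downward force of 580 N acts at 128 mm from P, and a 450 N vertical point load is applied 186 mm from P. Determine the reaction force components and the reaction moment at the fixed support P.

P_x = 0, P_y = 1030 N, M_P = 157900 N·mm

ΣF_x = 0: P_x = 0.
ΣF_y = 0: P_y − 580 − 450 = 0 → P_y = 1030 N.
ΣM about P: M_P − 580·128 − 450·186 = 0 → M_P = 157900 N·mm.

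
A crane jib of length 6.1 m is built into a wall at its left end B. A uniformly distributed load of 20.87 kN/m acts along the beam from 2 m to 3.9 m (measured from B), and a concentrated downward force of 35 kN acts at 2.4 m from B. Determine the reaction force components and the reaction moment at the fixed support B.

B_x = 0, B_y = 74.65 kN, M_B = 201.0 kN·m

Resultant of the distributed load: 20.87 × 1.9 = 39.653 kN at 2.95 m from B.
ΣF_x = 0: B_x = 0.
ΣF_y = 0: B_y − 20.87·1.9 − 35 = 0 → B_y = 74.65 kN.
ΣM about B: M_B − (20.87·1.9)·2.95 − 35·2.4 = 0 → M_B = 201.0 kN·m.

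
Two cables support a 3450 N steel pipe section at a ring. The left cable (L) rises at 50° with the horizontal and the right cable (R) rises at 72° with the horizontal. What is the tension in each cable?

T_L = 1257 N, T_R = 2615 N

ΣF_x = 0: −T_L·cos50° + T_R·cos72° = 0 → T_R = 2.0801·T_L.
ΣF_y = 0: T_L·sin50° + T_R·sin72° = 3450.
Substitute: T_L·(0.766044 + 2.0801·0.951057) = 3450 → T_L = 1257.13 ≈ 1257 N.
Then T_R = 2.0801 × 1257.13 = 2615 N.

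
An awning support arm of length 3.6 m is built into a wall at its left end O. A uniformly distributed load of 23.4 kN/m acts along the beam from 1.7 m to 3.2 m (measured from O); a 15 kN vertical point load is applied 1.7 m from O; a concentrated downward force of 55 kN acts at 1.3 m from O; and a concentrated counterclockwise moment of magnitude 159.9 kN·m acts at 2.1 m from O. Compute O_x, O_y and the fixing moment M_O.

Resultant of the distributed load: 23.4 × 1.5 = 35.1 kN at 2.45 m from O.
ΣF_x = 0: O_x = 0.
ΣF_y = 0: O_y − 23.4·1.5 − 15 − 55 = 0 → O_y = 105.1 kN.
ΣM about O: M_O − (23.4·1.5)·2.45 − 15·1.7 − 55·1.3 + 159.9 = 0 → M_O = 23.09 kN·m.

O_x = 0, O_y = 105.1 kN, M_O = 23.09 kN·m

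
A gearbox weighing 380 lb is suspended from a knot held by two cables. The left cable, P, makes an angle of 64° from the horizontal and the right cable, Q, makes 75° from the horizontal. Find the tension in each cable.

T_P = 149.9 lb, T_Q = 253.9 lb

ΣF_x = 0: −T_P·cos64° + T_Q·cos75° = 0 → T_Q = 1.69374·T_P.
ΣF_y = 0: T_P·sin64° + T_Q·sin75° = 380.
Substitute: T_P·(0.898794 + 1.69374·0.965926) = 380 → T_P = 149.912 ≈ 149.9 lb.
Then T_Q = 1.69374 × 149.912 = 253.9 lb.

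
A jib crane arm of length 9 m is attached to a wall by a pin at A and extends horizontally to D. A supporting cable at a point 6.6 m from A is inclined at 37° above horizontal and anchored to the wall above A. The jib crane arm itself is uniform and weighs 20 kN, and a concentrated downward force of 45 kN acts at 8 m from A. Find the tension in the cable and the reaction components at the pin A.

T = 113.3 kN, A_x = 90.48 kN, A_y = -3.182 kN

ΣM about A: T·sin37°·6.6 − 20·4.5 − 45·8 = 0 → T = 450/(6.6·0.601815) = 113.294 ≈ 113.3 kN.
ΣF_x = 0: A_x − T·cos37° = 0 → A_x = 113.294 × 0.798636 = 90.48 kN.
ΣF_y = 0: A_y + T·sin37° − 20 − 45 = 0 → A_y = 65 − 113.294 × 0.601815 = -3.182 kN.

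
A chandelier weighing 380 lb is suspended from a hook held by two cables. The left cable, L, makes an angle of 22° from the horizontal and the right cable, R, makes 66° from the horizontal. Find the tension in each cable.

ΣF_x = 0: −T_L·cos22° + T_R·cos66° = 0 → T_R = 2.27957·T_L.
ΣF_y = 0: T_L·sin22° + T_R·sin66° = 380.
Substitute: T_L·(0.374607 + 2.27957·0.913545) = 380 → T_L = 154.654 ≈ 154.7 lb.
Then T_R = 2.27957 × 154.654 = 352.5 lb.

T_L = 154.7 lb, T_R = 352.5 lb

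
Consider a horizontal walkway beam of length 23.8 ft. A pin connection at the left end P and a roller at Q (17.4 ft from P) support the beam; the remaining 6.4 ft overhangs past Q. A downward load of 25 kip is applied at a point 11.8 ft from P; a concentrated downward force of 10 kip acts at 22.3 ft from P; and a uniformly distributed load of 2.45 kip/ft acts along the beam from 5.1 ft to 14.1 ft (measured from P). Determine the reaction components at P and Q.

P_x = 0, P_y = 15.11 kip, Q_y = 41.94 kip

Resultant of the distributed load: 2.45 × 9 = 22.05 kip at 9.6 ft from P.
Taking moments about P: Q_y·17.4 − 25·11.8 − 10·22.3 − (2.45·9)·9.6 = 0 → Q_y = 729.68/17.4 = 41.9356 ≈ 41.94 kip.
ΣF_y = 0: P_y + 41.9356 − 25 − 10 − 2.45·9 = 0 → P_y = 15.11 kip.
ΣF_x = 0: no horizontal applied forces, so P_x = 0.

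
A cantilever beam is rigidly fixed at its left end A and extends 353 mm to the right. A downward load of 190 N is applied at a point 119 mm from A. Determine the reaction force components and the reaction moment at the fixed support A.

ΣF_x = 0: A_x = 0.
ΣF_y = 0: A_y − 190 = 0 → A_y = 190.0 N.
ΣM about A: M_A − 190·119 = 0 → M_A = 22610 N·mm.

A_x = 0, A_y = 190.0 N, M_A = 22610 N·mm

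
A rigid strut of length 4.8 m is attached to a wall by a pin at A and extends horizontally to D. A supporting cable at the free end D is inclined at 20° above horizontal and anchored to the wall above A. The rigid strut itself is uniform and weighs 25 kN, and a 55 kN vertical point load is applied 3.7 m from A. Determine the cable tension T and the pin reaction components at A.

ΣM about A: T·sin20°·4.8 − 25·2.4 − 55·3.7 = 0 → T = 263.5/(4.8·0.34202) = 160.505 ≈ 160.5 kN.
ΣF_x = 0: A_x − T·cos20° = 0 → A_x = 160.505 × 0.939693 = 150.8 kN.
ΣF_y = 0: A_y + T·sin20° − 25 − 55 = 0 → A_y = 80 − 160.505 × 0.34202 = 25.10 kN.

T = 160.5 kN, A_x = 150.8 kN, A_y = 25.10 kN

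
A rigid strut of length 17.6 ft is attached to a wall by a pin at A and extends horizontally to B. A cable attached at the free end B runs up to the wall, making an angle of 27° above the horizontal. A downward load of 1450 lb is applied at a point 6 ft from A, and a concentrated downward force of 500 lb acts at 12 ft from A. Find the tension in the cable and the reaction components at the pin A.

ΣM about A: T·sin27°·17.6 − 1450·6 − 500·12 = 0 → T = 14700/(17.6·0.45399) = 1839.75 ≈ 1840 lb.
ΣF_x = 0: A_x − T·cos27° = 0 → A_x = 1839.75 × 0.891007 = 1639 lb.
ΣF_y = 0: A_y + T·sin27° − 1450 − 500 = 0 → A_y = 1950 − 1839.75 × 0.45399 = 1115 lb.

T = 1840 lb, A_x = 1639 lb, A_y = 1115 lb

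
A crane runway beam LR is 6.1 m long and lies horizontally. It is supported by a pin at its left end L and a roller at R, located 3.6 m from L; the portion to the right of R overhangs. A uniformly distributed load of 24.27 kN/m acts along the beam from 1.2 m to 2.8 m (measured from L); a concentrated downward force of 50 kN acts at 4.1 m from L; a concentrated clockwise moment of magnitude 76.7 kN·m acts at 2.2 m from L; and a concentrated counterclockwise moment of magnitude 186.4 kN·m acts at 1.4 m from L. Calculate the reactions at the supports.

Resultant of the distributed load: 24.27 × 1.6 = 38.832 kN at 2 m from L.
Moments about L: R_y·3.6 − (24.27·1.6)·2 − 50·4.1 − 76.7 + 186.4 = 0 → R_y = 172.964/3.6 = 48.0456 ≈ 48.05 kN.
ΣF_y = 0: L_y + 48.0456 − 24.27·1.6 − 50 = 0 → L_y = 40.79 kN.
ΣF_x = 0: no horizontal applied forces, so L_x = 0.

L_x = 0, L_y = 40.79 kN, R_y = 48.05 kN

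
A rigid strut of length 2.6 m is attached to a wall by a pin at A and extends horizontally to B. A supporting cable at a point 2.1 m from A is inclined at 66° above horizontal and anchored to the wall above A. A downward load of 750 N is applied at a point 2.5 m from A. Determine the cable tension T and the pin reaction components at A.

T = 977.4 N, A_x = 397.5 N, A_y = -142.9 N

ΣM about A: T·sin66°·2.1 − 750·2.5 = 0 → T = 1875/(2.1·0.913545) = 977.354 ≈ 977.4 N.
ΣF_x = 0: A_x − T·cos66° = 0 → A_x = 977.354 × 0.406737 = 397.5 N.
ΣF_y = 0: A_y + T·sin66° − 750 = 0 → A_y = 750 − 977.354 × 0.913545 = -142.9 N.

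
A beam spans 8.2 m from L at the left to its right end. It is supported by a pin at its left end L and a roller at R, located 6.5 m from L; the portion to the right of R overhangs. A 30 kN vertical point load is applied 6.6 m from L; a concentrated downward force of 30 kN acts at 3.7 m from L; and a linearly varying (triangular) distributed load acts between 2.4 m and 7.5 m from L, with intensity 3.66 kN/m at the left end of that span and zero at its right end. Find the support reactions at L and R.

Resultant of the triangular load: ½ × 3.66 × 5.1 = 9.333 kN, acting at 4.1 m from L (one-third of the span from the peak).
Moments about L: R_y·6.5 − 30·6.6 − 30·3.7 − (½·3.66·5.1)·4.1 = 0 → R_y = 347.2653/6.5 = 53.4254 ≈ 53.43 kN.
ΣF_y = 0: L_y + 53.4254 − 30 − 30 − ½·3.66·5.1 = 0 → L_y = 15.91 kN.
ΣF_x = 0: no horizontal applied forces, so L_x = 0.

L_x = 0, L_y = 15.91 kN, R_y = 53.43 kN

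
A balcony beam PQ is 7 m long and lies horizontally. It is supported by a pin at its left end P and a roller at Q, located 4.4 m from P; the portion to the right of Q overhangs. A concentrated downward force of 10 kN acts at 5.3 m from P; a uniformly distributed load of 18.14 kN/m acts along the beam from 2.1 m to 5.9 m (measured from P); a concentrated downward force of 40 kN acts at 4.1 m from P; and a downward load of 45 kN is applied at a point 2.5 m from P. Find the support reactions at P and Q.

P_x = 0, P_y = 26.38 kN, Q_y = 137.6 kN

Resultant of the distributed load: 18.14 × 3.8 = 68.932 kN at 4 m from P.
Taking moments about P: Q_y·4.4 − 10·5.3 − (18.14·3.8)·4 − 40·4.1 − 45·2.5 = 0 → Q_y = 605.228/4.4 = 137.552 ≈ 137.6 kN.
ΣF_y = 0: P_y + 137.552 − 10 − 18.14·3.8 − 40 − 45 = 0 → P_y = 26.38 kN.
ΣF_x = 0: no horizontal applied forces, so P_x = 0.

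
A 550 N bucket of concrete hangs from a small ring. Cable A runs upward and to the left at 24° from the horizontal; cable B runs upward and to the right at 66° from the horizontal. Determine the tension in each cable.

ΣF_x = 0: −T_A·cos24° + T_B·cos66° = 0 → T_B = 2.24604·T_A.
ΣF_y = 0: T_A·sin24° + T_B·sin66° = 550.
Substitute: T_A·(0.406737 + 2.24604·0.913545) = 550 → T_A = 223.705 ≈ 223.7 N.
Then T_B = 2.24604 × 223.705 = 502.5 N.

T_A = 223.7 N, T_B = 502.5 N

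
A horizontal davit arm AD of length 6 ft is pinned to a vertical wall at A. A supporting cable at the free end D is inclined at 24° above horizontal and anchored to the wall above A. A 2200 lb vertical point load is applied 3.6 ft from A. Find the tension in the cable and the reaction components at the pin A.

T = 3245 lb, A_x = 2965 lb, A_y = 880.0 lb

ΣM about A: T·sin24°·6 − 2200·3.6 = 0 → T = 7920/(6·0.406737) = 3245.34 ≈ 3245 lb.
ΣF_x = 0: A_x − T·cos24° = 0 → A_x = 3245.34 × 0.913545 = 2965 lb.
ΣF_y = 0: A_y + T·sin24° − 2200 = 0 → A_y = 2200 − 3245.34 × 0.406737 = 880.0 lb.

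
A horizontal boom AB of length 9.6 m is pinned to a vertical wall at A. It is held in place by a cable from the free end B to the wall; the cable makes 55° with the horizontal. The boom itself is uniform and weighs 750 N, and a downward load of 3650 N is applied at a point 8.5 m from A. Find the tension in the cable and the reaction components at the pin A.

T = 4403 N, A_x = 2525 N, A_y = 793.2 N

ΣM about A: T·sin55°·9.6 − 750·4.8 − 3650·8.5 = 0 → T = 34625/(9.6·0.819152) = 4403.05 ≈ 4403 N.
ΣF_x = 0: A_x − T·cos55° = 0 → A_x = 4403.05 × 0.573576 = 2525 N.
ΣF_y = 0: A_y + T·sin55° − 750 − 3650 = 0 → A_y = 4400 − 4403.05 × 0.819152 = 793.2 N.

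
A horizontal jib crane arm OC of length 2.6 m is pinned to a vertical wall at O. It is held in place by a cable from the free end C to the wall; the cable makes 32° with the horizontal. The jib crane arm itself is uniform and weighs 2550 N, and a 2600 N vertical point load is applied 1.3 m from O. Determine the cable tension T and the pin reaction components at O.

T = 4859 N, O_x = 4121 N, O_y = 2575 N

ΣM about O: T·sin32°·2.6 − 2550·1.3 − 2600·1.3 = 0 → T = 6695/(2.6·0.529919) = 4859.23 ≈ 4859 N.
ΣF_x = 0: O_x − T·cos32° = 0 → O_x = 4859.23 × 0.848048 = 4121 N.
ΣF_y = 0: O_y + T·sin32° − 2550 − 2600 = 0 → O_y = 5150 − 4859.23 × 0.529919 = 2575 N.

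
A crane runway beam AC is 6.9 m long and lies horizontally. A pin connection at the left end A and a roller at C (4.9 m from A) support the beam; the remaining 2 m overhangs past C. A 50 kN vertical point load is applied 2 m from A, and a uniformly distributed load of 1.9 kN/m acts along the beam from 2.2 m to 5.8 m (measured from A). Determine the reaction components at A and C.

A_x = 0, A_y = 30.85 kN, C_y = 25.99 kN

Resultant of the distributed load: 1.9 × 3.6 = 6.84 kN at 4 m from A.
ΣM about A: C_y·4.9 − 50·2 − (1.9·3.6)·4 = 0 → C_y = 127.36/4.9 = 25.9918 ≈ 25.99 kN.
ΣF_y = 0: A_y + 25.9918 − 50 − 1.9·3.6 = 0 → A_y = 30.85 kN.
ΣF_x = 0: no horizontal applied forces, so A_x = 0.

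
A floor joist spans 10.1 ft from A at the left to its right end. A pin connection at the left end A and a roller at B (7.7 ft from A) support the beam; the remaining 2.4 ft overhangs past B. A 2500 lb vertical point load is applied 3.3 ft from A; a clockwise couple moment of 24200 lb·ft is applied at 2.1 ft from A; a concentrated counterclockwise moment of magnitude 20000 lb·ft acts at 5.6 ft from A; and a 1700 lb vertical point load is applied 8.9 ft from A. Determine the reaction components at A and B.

Taking moments about A: B_y·7.7 − 2500·3.3 − 24200 + 20000 − 1700·8.9 = 0 → B_y = 27580/7.7 = 3581.82 ≈ 3582 lb.
ΣF_y = 0: A_y + 3581.82 − 2500 − 1700 = 0 → A_y = 618.2 lb.
ΣF_x = 0: no horizontal applied forces, so A_x = 0.

A_x = 0, A_y = 618.2 lb, B_y = 3582 lb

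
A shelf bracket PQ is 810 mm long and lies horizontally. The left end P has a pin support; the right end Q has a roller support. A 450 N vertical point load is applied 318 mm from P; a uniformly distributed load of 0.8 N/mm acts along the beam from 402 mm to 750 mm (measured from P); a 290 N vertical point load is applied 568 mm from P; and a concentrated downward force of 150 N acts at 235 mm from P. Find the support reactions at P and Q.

Resultant of the distributed load: 0.8 × 348 = 278.4 N at 576 mm from P.
Taking moments about P: Q_y·810 − 450·318 − (0.8·348)·576 − 290·568 − 150·235 = 0 → Q_y = 503428.4/810 = 621.517 ≈ 621.5 N.
ΣF_y = 0: P_y + 621.517 − 450 − 0.8·348 − 290 − 150 = 0 → P_y = 546.9 N.
ΣF_x = 0: no horizontal applied forces, so P_x = 0.

P_x = 0, P_y = 546.9 N, Q_y = 621.5 N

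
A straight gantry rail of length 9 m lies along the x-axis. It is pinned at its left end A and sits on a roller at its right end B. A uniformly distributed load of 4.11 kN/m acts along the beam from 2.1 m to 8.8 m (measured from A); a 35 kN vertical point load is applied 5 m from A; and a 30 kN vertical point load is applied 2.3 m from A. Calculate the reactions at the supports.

A_x = 0, A_y = 48.75 kN, B_y = 43.79 kN

Resultant of the distributed load: 4.11 × 6.7 = 27.537 kN at 5.45 m from A.
Moments about A: B_y·9 − (4.11·6.7)·5.45 − 35·5 − 30·2.3 = 0 → B_y = 394.07665/9 = 43.7863 ≈ 43.79 kN.
ΣF_y = 0: A_y + 43.7863 − 4.11·6.7 − 35 − 30 = 0 → A_y = 48.75 kN.
ΣF_x = 0: no horizontal applied forces, so A_x = 0.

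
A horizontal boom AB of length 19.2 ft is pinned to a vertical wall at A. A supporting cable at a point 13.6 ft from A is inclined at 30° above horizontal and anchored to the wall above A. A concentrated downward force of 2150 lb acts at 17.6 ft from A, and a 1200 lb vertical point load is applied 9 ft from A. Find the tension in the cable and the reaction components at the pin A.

T = 7153 lb, A_x = 6195 lb, A_y = -226.5 lb

ΣM about A: T·sin30°·13.6 − 2150·17.6 − 1200·9 = 0 → T = 48640/(13.6·0.5) = 7152.94 ≈ 7153 lb.
ΣF_x = 0: A_x − T·cos30° = 0 → A_x = 7152.94 × 0.866025 = 6195 lb.
ΣF_y = 0: A_y + T·sin30° − 2150 − 1200 = 0 → A_y = 3350 − 7152.94 × 0.5 = -226.5 lb.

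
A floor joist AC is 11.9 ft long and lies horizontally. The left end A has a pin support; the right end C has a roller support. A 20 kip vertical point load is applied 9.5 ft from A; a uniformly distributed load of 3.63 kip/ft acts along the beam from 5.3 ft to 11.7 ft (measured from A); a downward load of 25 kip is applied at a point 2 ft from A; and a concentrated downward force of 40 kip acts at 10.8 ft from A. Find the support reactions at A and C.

Resultant of the distributed load: 3.63 × 6.4 = 23.232 kip at 8.5 ft from A.
ΣM about A: C_y·11.9 − 20·9.5 − (3.63·6.4)·8.5 − 25·2 − 40·10.8 = 0 → C_y = 869.472/11.9 = 73.0649 ≈ 73.06 kip.
ΣF_y = 0: A_y + 73.0649 − 20 − 3.63·6.4 − 25 − 40 = 0 → A_y = 35.17 kip.
ΣF_x = 0: no horizontal applied forces, so A_x = 0.

A_x = 0, A_y = 35.17 kip, C_y = 73.06 kip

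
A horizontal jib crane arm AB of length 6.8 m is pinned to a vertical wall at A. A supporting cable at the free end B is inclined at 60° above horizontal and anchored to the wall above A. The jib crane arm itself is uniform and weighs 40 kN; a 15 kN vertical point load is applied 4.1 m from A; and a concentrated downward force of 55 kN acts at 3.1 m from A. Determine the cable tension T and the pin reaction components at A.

T = 62.49 kN, A_x = 31.24 kN, A_y = 55.88 kN

ΣM about A: T·sin60°·6.8 − 40·3.4 − 15·4.1 − 55·3.1 = 0 → T = 368/(6.8·0.866025) = 62.4897 ≈ 62.49 kN.
ΣF_x = 0: A_x − T·cos60° = 0 → A_x = 62.4897 × 0.5 = 31.24 kN.
ΣF_y = 0: A_y + T·sin60° − 40 − 15 − 55 = 0 → A_y = 110 − 62.4897 × 0.866025 = 55.88 kN.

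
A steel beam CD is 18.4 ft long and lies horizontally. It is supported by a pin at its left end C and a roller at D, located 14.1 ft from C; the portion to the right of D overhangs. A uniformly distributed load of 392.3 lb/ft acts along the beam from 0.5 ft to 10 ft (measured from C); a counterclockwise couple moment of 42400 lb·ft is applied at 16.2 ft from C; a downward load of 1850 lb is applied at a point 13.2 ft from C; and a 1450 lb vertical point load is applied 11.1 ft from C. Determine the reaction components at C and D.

Resultant of the distributed load: 392.3 × 9.5 = 3726.85 lb at 5.25 ft from C.
Taking moments about C: D_y·14.1 − (392.3·9.5)·5.25 + 42400 − 1850·13.2 − 1450·11.1 = 0 → D_y = 17680.9625/14.1 = 1253.97 ≈ 1254 lb.
ΣF_y = 0: C_y + 1253.97 − 392.3·9.5 − 1850 − 1450 = 0 → C_y = 5773 lb.
ΣF_x = 0: no horizontal applied forces, so C_x = 0.

C_x = 0, C_y = 5773 lb, D_y = 1254 lb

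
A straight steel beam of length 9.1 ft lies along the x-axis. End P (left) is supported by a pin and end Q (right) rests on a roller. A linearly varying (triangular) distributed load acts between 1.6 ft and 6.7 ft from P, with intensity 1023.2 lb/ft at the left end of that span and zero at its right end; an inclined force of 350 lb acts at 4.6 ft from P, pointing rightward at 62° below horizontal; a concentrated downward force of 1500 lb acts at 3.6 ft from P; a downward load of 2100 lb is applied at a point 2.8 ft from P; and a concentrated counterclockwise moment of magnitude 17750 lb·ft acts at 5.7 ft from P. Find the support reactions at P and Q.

P_x = -164.3 lb, P_y = 6127 lb, Q_y = 391.4 lb

Resultant of the triangular load: ½ × 1023.2 × 5.1 = 2609.16 lb, acting at 3.3 ft from P (one-third of the span from the peak).
Moments about P: Q_y·9.1 − (½·1023.2·5.1)·3.3 − 350·sin62°·4.6 − 1500·3.6 − 2100·2.8 + 17750 = 0 → Q_y = 3561.77/9.1 = 391.403 ≈ 391.4 lb.
ΣF_y = 0: P_y + 391.403 − ½·1023.2·5.1 − 350·sin62° − 1500 − 2100 = 0 → P_y = 6127 lb.
ΣF_x = 0: P_x + 350·cos62° = 0 → P_x = -164.3 lb.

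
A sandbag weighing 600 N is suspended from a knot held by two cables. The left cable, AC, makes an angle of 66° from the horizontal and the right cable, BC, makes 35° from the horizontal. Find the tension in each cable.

ΣF_x = 0: −T_AC·cos66° + T_BC·cos35° = 0 → T_BC = 0.496534·T_AC.
ΣF_y = 0: T_AC·sin66° + T_BC·sin35° = 600.
Substitute: T_AC·(0.913545 + 0.496534·0.573576) = 600 → T_AC = 500.691 ≈ 500.7 N.
Then T_BC = 0.496534 × 500.691 = 248.6 N.

T_AC = 500.7 N, T_BC = 248.6 N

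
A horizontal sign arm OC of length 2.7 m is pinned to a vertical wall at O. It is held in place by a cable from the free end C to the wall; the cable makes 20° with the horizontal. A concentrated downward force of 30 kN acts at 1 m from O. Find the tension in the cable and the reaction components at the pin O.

ΣM about O: T·sin20°·2.7 − 30·1 = 0 → T = 30/(2.7·0.34202) = 32.4867 ≈ 32.49 kN.
ΣF_x = 0: O_x − T·cos20° = 0 → O_x = 32.4867 × 0.939693 = 30.53 kN.
ΣF_y = 0: O_y + T·sin20° − 30 = 0 → O_y = 30 − 32.4867 × 0.34202 = 18.89 kN.

T = 32.49 kN, O_x = 30.53 kN, O_y = 18.89 kN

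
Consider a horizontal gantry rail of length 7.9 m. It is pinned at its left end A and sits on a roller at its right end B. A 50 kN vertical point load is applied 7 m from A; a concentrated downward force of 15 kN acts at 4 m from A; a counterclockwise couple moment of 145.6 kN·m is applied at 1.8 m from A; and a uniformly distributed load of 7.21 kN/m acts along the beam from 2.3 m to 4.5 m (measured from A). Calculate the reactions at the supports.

A_x = 0, A_y = 40.57 kN, B_y = 40.30 kN

Resultant of the distributed load: 7.21 × 2.2 = 15.862 kN at 3.4 m from A.
Taking moments about A: B_y·7.9 − 50·7 − 15·4 + 145.6 − (7.21·2.2)·3.4 = 0 → B_y = 318.3308/7.9 = 40.295 ≈ 40.30 kN.
ΣF_y = 0: A_y + 40.295 − 50 − 15 − 7.21·2.2 = 0 → A_y = 40.57 kN.
ΣF_x = 0: no horizontal applied forces, so A_x = 0.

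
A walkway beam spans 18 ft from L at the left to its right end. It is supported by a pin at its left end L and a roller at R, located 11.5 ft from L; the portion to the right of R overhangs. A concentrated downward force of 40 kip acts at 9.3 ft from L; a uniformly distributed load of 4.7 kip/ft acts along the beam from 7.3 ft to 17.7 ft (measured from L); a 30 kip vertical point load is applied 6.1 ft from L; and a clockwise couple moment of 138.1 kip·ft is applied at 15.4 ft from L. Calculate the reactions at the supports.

Resultant of the distributed load: 4.7 × 10.4 = 48.88 kip at 12.5 ft from L.
ΣM about L: R_y·11.5 − 40·9.3 − (4.7·10.4)·12.5 − 30·6.1 − 138.1 = 0 → R_y = 1304.1/11.5 = 113.4 kip.
ΣF_y = 0: L_y + 113.4 − 40 − 4.7·10.4 − 30 = 0 → L_y = 5.480 kip.
ΣF_x = 0: no horizontal applied forces, so L_x = 0.

L_x = 0, L_y = 5.480 kip, R_y = 113.4 kip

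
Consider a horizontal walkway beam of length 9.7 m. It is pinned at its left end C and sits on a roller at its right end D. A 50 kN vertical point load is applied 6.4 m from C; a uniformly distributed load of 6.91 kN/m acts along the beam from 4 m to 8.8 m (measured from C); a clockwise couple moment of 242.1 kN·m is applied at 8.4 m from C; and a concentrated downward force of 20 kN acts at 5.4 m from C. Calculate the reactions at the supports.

Resultant of the distributed load: 6.91 × 4.8 = 33.168 kN at 6.4 m from C.
Taking moments about C: D_y·9.7 − 50·6.4 − (6.91·4.8)·6.4 − 242.1 − 20·5.4 = 0 → D_y = 882.3752/9.7 = 90.9665 ≈ 90.97 kN.
ΣF_y = 0: C_y + 90.9665 − 50 − 6.91·4.8 − 20 = 0 → C_y = 12.20 kN.
ΣF_x = 0: no horizontal applied forces, so C_x = 0.

C_x = 0, C_y = 12.20 kN, D_y = 90.97 kN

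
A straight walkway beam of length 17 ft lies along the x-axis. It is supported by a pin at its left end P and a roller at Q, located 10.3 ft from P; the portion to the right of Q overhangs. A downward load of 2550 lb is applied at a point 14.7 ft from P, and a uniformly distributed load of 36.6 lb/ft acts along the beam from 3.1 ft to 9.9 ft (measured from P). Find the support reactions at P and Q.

Resultant of the distributed load: 36.6 × 6.8 = 248.88 lb at 6.5 ft from P.
Taking moments about P: Q_y·10.3 − 2550·14.7 − (36.6·6.8)·6.5 = 0 → Q_y = 39102.72/10.3 = 3796.38 ≈ 3796 lb.
ΣF_y = 0: P_y + 3796.38 − 2550 − 36.6·6.8 = 0 → P_y = -997.5 lb.
ΣF_x = 0: no horizontal applied forces, so P_x = 0.

P_x = 0, P_y = -997.5 lb, Q_y = 3796 lb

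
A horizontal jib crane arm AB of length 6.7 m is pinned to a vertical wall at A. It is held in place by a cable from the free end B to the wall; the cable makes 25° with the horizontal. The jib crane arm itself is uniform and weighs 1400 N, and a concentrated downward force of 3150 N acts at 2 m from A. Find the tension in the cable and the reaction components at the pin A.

T = 3881 N, A_x = 3518 N, A_y = 2910 N

ΣM about A: T·sin25°·6.7 − 1400·3.35 − 3150·2 = 0 → T = 10990/(6.7·0.422618) = 3881.28 ≈ 3881 N.
ΣF_x = 0: A_x − T·cos25° = 0 → A_x = 3881.28 × 0.906308 = 3518 N.
ΣF_y = 0: A_y + T·sin25° − 1400 − 3150 = 0 → A_y = 4550 − 3881.28 × 0.422618 = 2910 N.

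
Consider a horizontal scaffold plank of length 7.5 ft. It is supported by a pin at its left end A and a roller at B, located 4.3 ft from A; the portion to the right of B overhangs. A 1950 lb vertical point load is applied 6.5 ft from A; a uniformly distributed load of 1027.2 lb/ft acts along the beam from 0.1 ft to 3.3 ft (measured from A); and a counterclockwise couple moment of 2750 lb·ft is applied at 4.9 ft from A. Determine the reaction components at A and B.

A_x = 0, A_y = 1629 lb, B_y = 3608 lb

Resultant of the distributed load: 1027.2 × 3.2 = 3287.04 lb at 1.7 ft from A.
ΣM about A: B_y·4.3 − 1950·6.5 − (1027.2·3.2)·1.7 + 2750 = 0 → B_y = 15512.968/4.3 = 3607.67 ≈ 3608 lb.
ΣF_y = 0: A_y + 3607.67 − 1950 − 1027.2·3.2 = 0 → A_y = 1629 lb.
ΣF_x = 0: no horizontal applied forces, so A_x = 0.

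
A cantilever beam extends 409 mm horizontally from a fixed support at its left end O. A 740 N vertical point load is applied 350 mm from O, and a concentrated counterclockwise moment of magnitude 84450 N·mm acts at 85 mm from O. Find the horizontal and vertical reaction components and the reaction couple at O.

O_x = 0, O_y = 740.0 N, M_O = 174600 N·mm

ΣF_x = 0: O_x = 0.
ΣF_y = 0: O_y − 740 = 0 → O_y = 740.0 N.
ΣM about O: M_O − 740·350 + 84450 = 0 → M_O = 174600 N·mm.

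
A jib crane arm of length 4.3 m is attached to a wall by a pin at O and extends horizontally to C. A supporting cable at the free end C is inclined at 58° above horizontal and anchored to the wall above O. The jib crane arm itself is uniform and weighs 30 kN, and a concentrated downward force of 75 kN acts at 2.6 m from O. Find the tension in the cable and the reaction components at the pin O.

T = 71.16 kN, O_x = 37.71 kN, O_y = 44.65 kN

ΣM about O: T·sin58°·4.3 − 30·2.15 − 75·2.6 = 0 → T = 259.5/(4.3·0.848048) = 71.1621 ≈ 71.16 kN.
ΣF_x = 0: O_x − T·cos58° = 0 → O_x = 71.1621 × 0.529919 = 37.71 kN.
ΣF_y = 0: O_y + T·sin58° − 30 − 75 = 0 → O_y = 105 − 71.1621 × 0.848048 = 44.65 kN.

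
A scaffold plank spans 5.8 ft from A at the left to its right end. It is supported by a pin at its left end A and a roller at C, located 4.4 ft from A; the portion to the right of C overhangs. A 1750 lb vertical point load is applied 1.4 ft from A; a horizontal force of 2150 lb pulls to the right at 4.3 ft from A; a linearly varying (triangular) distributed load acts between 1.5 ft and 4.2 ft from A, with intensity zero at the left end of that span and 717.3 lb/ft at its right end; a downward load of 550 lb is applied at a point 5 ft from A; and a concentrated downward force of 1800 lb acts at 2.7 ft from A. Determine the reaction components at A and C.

A_x = -2150 lb, A_y = 2056 lb, C_y = 3013 lb

Resultant of the triangular load: ½ × 717.3 × 2.7 = 968.355 lb, acting at 3.3 ft from A (one-third of the span from the peak).
Taking moments about A: C_y·4.4 − 1750·1.4 − (½·717.3·2.7)·3.3 − 550·5 − 1800·2.7 = 0 → C_y = 13255.5715/4.4 = 3012.63 ≈ 3013 lb.
ΣF_y = 0: A_y + 3012.63 − 1750 − ½·717.3·2.7 − 550 − 1800 = 0 → A_y = 2056 lb.
ΣF_x = 0: A_x + 2150 = 0 → A_x = -2150 lb.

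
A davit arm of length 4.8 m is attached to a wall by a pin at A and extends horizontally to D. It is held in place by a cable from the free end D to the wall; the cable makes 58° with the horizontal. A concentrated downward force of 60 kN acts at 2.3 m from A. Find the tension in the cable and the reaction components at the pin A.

T = 33.90 kN, A_x = 17.96 kN, A_y = 31.25 kN

ΣM about A: T·sin58°·4.8 − 60·2.3 = 0 → T = 138/(4.8·0.848048) = 33.9014 ≈ 33.90 kN.
ΣF_x = 0: A_x − T·cos58° = 0 → A_x = 33.9014 × 0.529919 = 17.96 kN.
ΣF_y = 0: A_y + T·sin58° − 60 = 0 → A_y = 60 − 33.9014 × 0.848048 = 31.25 kN.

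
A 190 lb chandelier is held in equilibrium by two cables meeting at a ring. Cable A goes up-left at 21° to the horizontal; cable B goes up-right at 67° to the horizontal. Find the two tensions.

ΣF_x = 0: −T_A·cos21° + T_B·cos67° = 0 → T_B = 2.38932·T_A.
ΣF_y = 0: T_A·sin21° + T_B·sin67° = 190.
Substitute: T_A·(0.358368 + 2.38932·0.920505) = 190 → T_A = 74.2841 ≈ 74.28 lb.
Then T_B = 2.38932 × 74.2841 = 177.5 lb.

T_A = 74.28 lb, T_B = 177.5 lb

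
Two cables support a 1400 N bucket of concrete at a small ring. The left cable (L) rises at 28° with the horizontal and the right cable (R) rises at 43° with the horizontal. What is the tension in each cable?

ΣF_x = 0: −T_L·cos28° + T_R·cos43° = 0 → T_R = 1.20728·T_L.
ΣF_y = 0: T_L·sin28° + T_R·sin43° = 1400.
Substitute: T_L·(0.469472 + 1.20728·0.681998) = 1400 → T_L = 1082.89 ≈ 1083 N.
Then T_R = 1.20728 × 1082.89 = 1307 N.

T_L = 1083 N, T_R = 1307 N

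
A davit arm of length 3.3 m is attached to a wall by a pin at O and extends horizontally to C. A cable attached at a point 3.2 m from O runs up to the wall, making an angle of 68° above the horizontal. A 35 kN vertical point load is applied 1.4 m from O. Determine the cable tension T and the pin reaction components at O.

ΣM about O: T·sin68°·3.2 − 35·1.4 = 0 → T = 49/(3.2·0.927184) = 16.5151 ≈ 16.52 kN.
ΣF_x = 0: O_x − T·cos68° = 0 → O_x = 16.5151 × 0.374607 = 6.187 kN.
ΣF_y = 0: O_y + T·sin68° − 35 = 0 → O_y = 35 − 16.5151 × 0.927184 = 19.69 kN.

T = 16.52 kN, O_x = 6.187 kN, O_y = 19.69 kN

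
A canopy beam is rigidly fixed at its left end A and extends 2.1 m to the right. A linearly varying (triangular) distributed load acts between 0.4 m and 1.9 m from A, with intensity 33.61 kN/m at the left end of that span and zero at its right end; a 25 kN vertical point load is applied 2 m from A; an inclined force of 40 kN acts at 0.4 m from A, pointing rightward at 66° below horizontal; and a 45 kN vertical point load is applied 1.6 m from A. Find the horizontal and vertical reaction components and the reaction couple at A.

Resultant of the triangular load: ½ × 33.61 × 1.5 = 25.2075 kN, acting at 0.9 m from A (one-third of the span from the peak).
ΣF_x = 0: A_x + 40·cos66° = 0 → A_x = -16.27 kN.
ΣF_y = 0: A_y − ½·33.61·1.5 − 25 − 40·sin66° − 45 = 0 → A_y = 131.7 kN.
ΣM about A: M_A − (½·33.61·1.5)·0.9 − 25·2 − 40·sin66°·0.4 − 45·1.6 = 0 → M_A = 159.3 kN·m.

A_x = -16.27 kN, A_y = 131.7 kN, M_A = 159.3 kN·m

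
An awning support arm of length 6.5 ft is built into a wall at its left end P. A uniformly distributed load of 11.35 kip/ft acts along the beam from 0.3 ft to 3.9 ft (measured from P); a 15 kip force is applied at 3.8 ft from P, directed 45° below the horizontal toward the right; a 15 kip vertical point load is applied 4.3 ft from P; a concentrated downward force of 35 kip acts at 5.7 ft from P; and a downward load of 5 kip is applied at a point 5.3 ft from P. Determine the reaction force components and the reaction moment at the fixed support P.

Resultant of the distributed load: 11.35 × 3.6 = 40.86 kip at 2.1 ft from P.
ΣF_x = 0: P_x + 15·cos45° = 0 → P_x = -10.61 kip.
ΣF_y = 0: P_y − 11.35·3.6 − 15·sin45° − 15 − 35 − 5 = 0 → P_y = 106.5 kip.
ΣM about P: M_P − (11.35·3.6)·2.1 − 15·sin45°·3.8 − 15·4.3 − 35·5.7 − 5·5.3 = 0 → M_P = 416.6 kip·ft.

P_x = -10.61 kip, P_y = 106.5 kip, M_P = 416.6 kip·ft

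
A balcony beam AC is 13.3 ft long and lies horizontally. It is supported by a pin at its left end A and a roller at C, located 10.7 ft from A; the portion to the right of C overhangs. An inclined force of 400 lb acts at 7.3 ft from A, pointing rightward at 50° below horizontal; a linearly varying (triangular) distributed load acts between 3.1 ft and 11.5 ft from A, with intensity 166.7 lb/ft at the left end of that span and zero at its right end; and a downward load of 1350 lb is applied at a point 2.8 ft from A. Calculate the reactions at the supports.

Resultant of the triangular load: ½ × 166.7 × 8.4 = 700.14 lb, acting at 5.9 ft from A (one-third of the span from the peak).
Moments about A: C_y·10.7 − 400·sin50°·7.3 − (½·166.7·8.4)·5.9 − 1350·2.8 = 0 → C_y = 10147.7/10.7 = 948.383 ≈ 948.4 lb.
ΣF_y = 0: A_y + 948.383 − 400·sin50° − ½·166.7·8.4 − 1350 = 0 → A_y = 1408 lb.
ΣF_x = 0: A_x + 400·cos50° = 0 → A_x = -257.1 lb.

A_x = -257.1 lb, A_y = 1408 lb, C_y = 948.4 lb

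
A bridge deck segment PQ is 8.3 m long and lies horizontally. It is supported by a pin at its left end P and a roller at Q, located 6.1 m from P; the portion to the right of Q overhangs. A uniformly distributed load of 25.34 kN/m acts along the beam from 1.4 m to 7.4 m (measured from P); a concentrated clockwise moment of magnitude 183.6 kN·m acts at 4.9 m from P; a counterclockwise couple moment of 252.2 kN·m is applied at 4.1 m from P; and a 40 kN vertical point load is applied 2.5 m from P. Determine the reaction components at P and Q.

Resultant of the distributed load: 25.34 × 6 = 152.04 kN at 4.4 m from P.
Moments about P: Q_y·6.1 − (25.34·6)·4.4 − 183.6 + 252.2 − 40·2.5 = 0 → Q_y = 700.376/6.1 = 114.816 ≈ 114.8 kN.
ΣF_y = 0: P_y + 114.816 − 25.34·6 − 40 = 0 → P_y = 77.22 kN.
ΣF_x = 0: no horizontal applied forces, so P_x = 0.

P_x = 0, P_y = 77.22 kN, Q_y = 114.8 kN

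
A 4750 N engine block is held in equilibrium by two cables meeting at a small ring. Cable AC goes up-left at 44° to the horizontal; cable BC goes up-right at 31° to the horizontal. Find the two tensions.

ΣF_x = 0: −T_AC·cos44° + T_BC·cos31° = 0 → T_BC = 0.839206·T_AC.
ΣF_y = 0: T_AC·sin44° + T_BC·sin31° = 4750.
Substitute: T_AC·(0.694658 + 0.839206·0.515038) = 4750 → T_AC = 4215.17 ≈ 4215 N.
Then T_BC = 0.839206 × 4215.17 = 3537 N.

T_AC = 4215 N, T_BC = 3537 N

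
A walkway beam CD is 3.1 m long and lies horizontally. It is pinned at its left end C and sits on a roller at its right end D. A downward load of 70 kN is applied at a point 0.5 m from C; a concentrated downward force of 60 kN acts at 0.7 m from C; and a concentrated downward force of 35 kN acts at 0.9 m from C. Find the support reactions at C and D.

C_x = 0, C_y = 130.0 kN, D_y = 35.00 kN

ΣM about C: D_y·3.1 − 70·0.5 − 60·0.7 − 35·0.9 = 0 → D_y = 108.5/3.1 = 35.00 kN.
ΣF_y = 0: C_y + 35 − 70 − 60 − 35 = 0 → C_y = 130.0 kN.
ΣF_x = 0: no horizontal applied forces, so C_x = 0.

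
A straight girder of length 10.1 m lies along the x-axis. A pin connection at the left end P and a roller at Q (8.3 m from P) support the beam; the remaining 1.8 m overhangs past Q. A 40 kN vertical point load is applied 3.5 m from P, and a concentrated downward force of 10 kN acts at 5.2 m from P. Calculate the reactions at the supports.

Moments about P: Q_y·8.3 − 40·3.5 − 10·5.2 = 0 → Q_y = 192/8.3 = 23.1325 ≈ 23.13 kN.
ΣF_y = 0: P_y + 23.1325 − 40 − 10 = 0 → P_y = 26.87 kN.
ΣF_x = 0: no horizontal applied forces, so P_x = 0.

P_x = 0, P_y = 26.87 kN, Q_y = 23.13 kN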